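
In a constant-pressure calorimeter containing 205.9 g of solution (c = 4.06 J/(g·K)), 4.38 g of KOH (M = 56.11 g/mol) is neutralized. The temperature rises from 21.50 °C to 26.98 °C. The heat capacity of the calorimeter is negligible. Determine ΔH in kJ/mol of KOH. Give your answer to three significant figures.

ΔH = -58.7 kJ/mol

|ΔT| = |26.98 − 21.50| = 5.48 °C
|q_surr| = (205.9 × 4.06) × 5.48 = 835.954 × 5.48 = 4581 J
n(KOH) = 4.38 / 56.11 = 0.07806 mol
Temperature rose, so q_rxn = −|q_surr| = -4.581 kJ
ΔH = q_rxn / n = -58.69 kJ/mol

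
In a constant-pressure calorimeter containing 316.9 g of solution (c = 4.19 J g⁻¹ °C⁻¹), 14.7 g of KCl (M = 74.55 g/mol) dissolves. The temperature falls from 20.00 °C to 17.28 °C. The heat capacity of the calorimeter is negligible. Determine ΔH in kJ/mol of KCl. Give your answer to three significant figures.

ΔH = 18.3 kJ/mol

|ΔT| = |17.28 − 20.00| = 2.72 °C
|q_surr| = (316.9 × 4.19) × 2.72 = 1327.811 × 2.72 = 3612 J
n(KCl) = 14.7 / 74.55 = 0.1972 mol
Temperature fell, so q_rxn = +|q_surr| = 3.612 kJ
ΔH = q_rxn / n = 18.32 kJ/mol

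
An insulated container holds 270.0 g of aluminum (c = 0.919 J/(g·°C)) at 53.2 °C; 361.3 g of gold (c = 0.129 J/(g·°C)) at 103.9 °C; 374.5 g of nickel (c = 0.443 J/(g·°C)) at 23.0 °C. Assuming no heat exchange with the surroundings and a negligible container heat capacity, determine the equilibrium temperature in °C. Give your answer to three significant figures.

T_f = 47.5 °C

Σ mᵢcᵢ(T − Tᵢ) = 0  ⇒  T = Σ mᵢcᵢTᵢ / Σ mᵢcᵢ
Σ mᵢcᵢ = 270.0×0.919 + 361.3×0.129 + 374.5×0.443 = 460.6412
Σ mᵢcᵢTᵢ = 248.13×53.2 + 46.6077×103.9 + 165.9035×23.0 = 21859
T = 21859 / 460.6412 = 47.45 °C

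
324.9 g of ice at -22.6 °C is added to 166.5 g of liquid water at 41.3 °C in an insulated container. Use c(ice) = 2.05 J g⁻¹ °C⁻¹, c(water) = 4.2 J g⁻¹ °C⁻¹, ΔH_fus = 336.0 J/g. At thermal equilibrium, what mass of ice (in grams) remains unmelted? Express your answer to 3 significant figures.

m_ice remaining = 284 g

Heat to warm all ice to 0 °C: 324.9×2.05×22.6 = 15053 J
Heat released by water cooling to 0 °C: 166.5×4.2×41.3 = 28881 J
28881 J < 15053 + 324.9×336.0 = 124219.4 J, so not all ice melts; final T = 0 °C.
Heat left for melting: 28881 − 15053 = 13828 J
Mass melted = 13828 / 336.0 = 41.15 g
Ice remaining = 324.9 − 41.15 = 283.75 g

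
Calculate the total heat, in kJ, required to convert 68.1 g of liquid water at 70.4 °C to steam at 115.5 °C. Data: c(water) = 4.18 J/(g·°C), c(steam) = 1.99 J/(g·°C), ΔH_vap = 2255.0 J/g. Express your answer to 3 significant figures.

q = 164 kJ

q1 (heat water 70.4→100.0 °C): 68.1 × 4.18 × 29.6 = 8426 J
q2 (vaporize at 100 °C): 68.1 × 2255.0 = 153566 J
q3 (heat steam 100.0→115.5 °C): 68.1 × 1.99 × 15.5 = 2101 J
Total: 8426 + 153566 + 2101 = 164093 J = 164 kJ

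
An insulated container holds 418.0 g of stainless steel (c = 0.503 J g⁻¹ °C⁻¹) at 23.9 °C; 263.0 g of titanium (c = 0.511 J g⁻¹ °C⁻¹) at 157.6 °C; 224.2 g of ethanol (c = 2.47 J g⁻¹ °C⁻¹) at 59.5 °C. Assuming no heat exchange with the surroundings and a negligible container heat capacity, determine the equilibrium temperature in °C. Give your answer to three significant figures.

T_f = 65.8 °C

Σ mᵢcᵢ(T − Tᵢ) = 0  ⇒  T = Σ mᵢcᵢTᵢ / Σ mᵢcᵢ
Σ mᵢcᵢ = 418.0×0.503 + 263.0×0.511 + 224.2×2.47 = 898.421
Σ mᵢcᵢTᵢ = 210.254×23.9 + 134.393×157.6 + 553.774×59.5 = 59155
T = 59155 / 898.421 = 65.84 °C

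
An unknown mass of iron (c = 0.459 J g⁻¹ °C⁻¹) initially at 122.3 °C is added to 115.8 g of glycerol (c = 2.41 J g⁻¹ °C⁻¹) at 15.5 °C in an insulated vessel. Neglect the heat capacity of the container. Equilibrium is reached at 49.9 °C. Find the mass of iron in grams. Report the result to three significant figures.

m = 289 g

q_gained = (115.8 × 2.41) × (49.9 − 15.5) = 9600 J
q_lost = m × 0.459 × (122.3 − 49.9) = 33.2316 m
m = 9600 / 33.2316 = 289 g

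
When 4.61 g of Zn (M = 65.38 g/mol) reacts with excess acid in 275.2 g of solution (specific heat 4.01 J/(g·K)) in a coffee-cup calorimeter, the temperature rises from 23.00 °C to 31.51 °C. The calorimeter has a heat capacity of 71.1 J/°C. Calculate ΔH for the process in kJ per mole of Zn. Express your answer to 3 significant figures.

ΔH = -142 kJ/mol

|ΔT| = |31.51 − 23.00| = 8.51 °C
|q_surr| = (275.2 × 4.01 + 71.1) × 8.51 = 1174.652 × 8.51 = 9996 J
n(Zn) = 4.61 / 65.38 = 0.07051 mol
Temperature rose, so q_rxn = −|q_surr| = -9.996 kJ
ΔH = q_rxn / n = -141.8 kJ/mol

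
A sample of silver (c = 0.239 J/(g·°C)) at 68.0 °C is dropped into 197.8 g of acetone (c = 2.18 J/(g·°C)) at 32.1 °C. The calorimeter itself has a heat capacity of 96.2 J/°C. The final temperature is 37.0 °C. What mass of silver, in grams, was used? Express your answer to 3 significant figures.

m = 349 g

q_gained = (197.8 × 2.18 + 96.2) × (37.0 − 32.1) = 2584 J
q_lost = m × 0.239 × (68.0 − 37.0) = 7.409 m
m = 2584 / 7.409 = 349 g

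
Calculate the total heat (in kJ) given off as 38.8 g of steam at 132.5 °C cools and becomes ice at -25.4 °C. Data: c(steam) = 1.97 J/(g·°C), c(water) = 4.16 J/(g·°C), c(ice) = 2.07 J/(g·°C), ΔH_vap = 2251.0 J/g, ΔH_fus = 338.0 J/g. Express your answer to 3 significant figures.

q1 (cool steam 132.5→100 °C): 38.8 × 1.97 × 32.5 = 2484 J
q2 (condense at 100 °C): 38.8 × 2251.0 = 87339 J
q3 (cool water 100→0 °C): 38.8 × 4.16 × 100.0 = 16141 J
q4 (freeze at 0 °C): 38.8 × 338.0 = 13114 J
q5 (cool ice 0→-25.4 °C): 38.8 × 2.07 × 25.4 = 2040 J
Total: 2484 + 87339 + 16141 + 13114 + 2040 = 121118 J = 121 kJ

q = 121 kJ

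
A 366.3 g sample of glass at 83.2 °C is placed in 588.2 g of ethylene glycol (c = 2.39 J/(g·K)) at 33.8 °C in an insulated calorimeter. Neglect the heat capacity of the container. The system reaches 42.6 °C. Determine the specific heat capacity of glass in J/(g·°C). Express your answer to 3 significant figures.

q_gained = (588.2 × 2.39) × (42.6 − 33.8) = 12370 J
q_lost = 366.3 × c × (83.2 − 42.6) = 14871.78 c
Set equal: c = 12370 / 14871.78 = 0.832 J/(g·°C)

c = 0.832 J/(g·°C)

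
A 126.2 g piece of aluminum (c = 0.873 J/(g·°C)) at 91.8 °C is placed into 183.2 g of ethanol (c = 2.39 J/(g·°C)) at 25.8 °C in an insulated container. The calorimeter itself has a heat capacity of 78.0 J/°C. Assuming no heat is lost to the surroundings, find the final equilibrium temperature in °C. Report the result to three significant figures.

Heat lost by aluminum = heat gained by ethanol + calorimeter.
(126.2)(0.873)(91.8 − T) = [(183.2)(2.39) + 78.0](T − 25.8)
110.1726 (91.8 − T) = 515.848 (T − 25.8)
10114 − 110.1726 T = 515.848 T − 13309
23423 = 626.0206 T
T = 37.42 °C

T_f = 37.4 °C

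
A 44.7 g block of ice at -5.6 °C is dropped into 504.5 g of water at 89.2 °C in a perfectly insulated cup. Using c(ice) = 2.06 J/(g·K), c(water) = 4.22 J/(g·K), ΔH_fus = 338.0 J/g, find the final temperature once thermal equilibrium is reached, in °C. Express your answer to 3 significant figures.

Heat to bring ice to 0 °C and melt it: q₁ = 44.7×2.06×5.6 + 44.7×338.0 = 15624 J
Heat the water can supply cooling to 0 °C: 504.5×4.22×89.2 = 189906 J > q₁, so all ice melts.
Energy balance: 504.5×4.22×(89.2 − T) = 15624 + 44.7×4.22×(T − 0)
2128.99(89.2 − T) = 15624 + 188.634 T
189906 − 15624 = 2317.624 T
T = 174282 / 2317.624 = 75.20 °C

T_f = 75.2 °C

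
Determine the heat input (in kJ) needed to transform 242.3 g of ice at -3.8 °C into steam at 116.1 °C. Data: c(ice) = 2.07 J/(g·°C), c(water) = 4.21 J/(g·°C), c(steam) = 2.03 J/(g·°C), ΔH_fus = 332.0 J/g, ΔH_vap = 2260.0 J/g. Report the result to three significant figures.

q1 (heat ice -3.8→0.0 °C): 242.3 × 2.07 × 3.8 = 1906 J
q2 (melt at 0 °C): 242.3 × 332.0 = 80444 J
q3 (heat water 0.0→100.0 °C): 242.3 × 4.21 × 100.0 = 102008 J
q4 (vaporize at 100 °C): 242.3 × 2260.0 = 547598 J
q5 (heat steam 100.0→116.1 °C): 242.3 × 2.03 × 16.1 = 7919 J
Total: 1906 + 80444 + 102008 + 547598 + 7919 = 739875 J = 740 kJ

q = 740 kJ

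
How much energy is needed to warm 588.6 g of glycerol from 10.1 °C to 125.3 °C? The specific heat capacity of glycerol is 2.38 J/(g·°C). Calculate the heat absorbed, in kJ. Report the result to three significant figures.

q = m c ΔT = 588.6 × 2.38 × (125.3 − 10.1)
q = 588.6 × 2.38 × 115.2 = 161400 J = 161 kJ

q = 161 kJ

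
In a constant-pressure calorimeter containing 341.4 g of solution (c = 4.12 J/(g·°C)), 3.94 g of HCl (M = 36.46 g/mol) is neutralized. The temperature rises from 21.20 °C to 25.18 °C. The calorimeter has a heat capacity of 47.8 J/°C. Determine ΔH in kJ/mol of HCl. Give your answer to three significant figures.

ΔH = -53.6 kJ/mol

|ΔT| = |25.18 − 21.20| = 3.98 °C
|q_surr| = (341.4 × 4.12 + 47.8) × 3.98 = 1454.368 × 3.98 = 5788.4 J
n(HCl) = 3.94 / 36.46 = 0.10806 mol
Temperature rose, so q_rxn = −|q_surr| = -5.7884 kJ
ΔH = q_rxn / n = -53.57 kJ/mol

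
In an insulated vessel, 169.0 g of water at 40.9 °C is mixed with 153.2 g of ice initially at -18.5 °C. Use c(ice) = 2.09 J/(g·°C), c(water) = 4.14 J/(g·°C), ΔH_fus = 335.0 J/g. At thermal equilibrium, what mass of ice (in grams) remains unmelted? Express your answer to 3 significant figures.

m_ice remaining = 85.5 g

Heat to warm all ice to 0 °C: 153.2×2.09×18.5 = 5923.5 J
Heat released by water cooling to 0 °C: 169.0×4.14×40.9 = 28616 J
28616 J < 5923.5 + 153.2×335.0 = 57245.5 J, so not all ice melts; final T = 0 °C.
Heat left for melting: 28616 − 5923.5 = 22692.5 J
Mass melted = 22692.5 / 335.0 = 67.74 g
Ice remaining = 153.2 − 67.74 = 85.46 g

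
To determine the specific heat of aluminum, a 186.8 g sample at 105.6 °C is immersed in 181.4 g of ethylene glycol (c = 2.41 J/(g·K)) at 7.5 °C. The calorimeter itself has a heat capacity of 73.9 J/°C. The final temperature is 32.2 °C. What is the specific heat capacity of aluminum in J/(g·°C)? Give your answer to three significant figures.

q_gained = (181.4 × 2.41 + 73.9) × (32.2 − 7.5) = 12624 J
q_lost = 186.8 × c × (105.6 − 32.2) = 13711.12 c
Set equal: c = 12624 / 13711.12 = 0.921 J/(g·°C)

c = 0.921 J/(g·°C)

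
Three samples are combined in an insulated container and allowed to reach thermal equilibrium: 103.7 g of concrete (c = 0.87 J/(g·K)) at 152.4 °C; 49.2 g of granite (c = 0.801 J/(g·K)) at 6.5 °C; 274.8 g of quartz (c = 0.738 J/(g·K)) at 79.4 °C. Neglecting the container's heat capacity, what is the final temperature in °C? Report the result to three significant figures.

T_f = 90.6 °C

Σ mᵢcᵢ(T − Tᵢ) = 0  ⇒  T = Σ mᵢcᵢTᵢ / Σ mᵢcᵢ
Σ mᵢcᵢ = 103.7×0.87 + 49.2×0.801 + 274.8×0.738 = 332.4306
Σ mᵢcᵢTᵢ = 90.219×152.4 + 39.4092×6.5 + 202.8024×79.4 = 30108
T = 30108 / 332.4306 = 90.57 °C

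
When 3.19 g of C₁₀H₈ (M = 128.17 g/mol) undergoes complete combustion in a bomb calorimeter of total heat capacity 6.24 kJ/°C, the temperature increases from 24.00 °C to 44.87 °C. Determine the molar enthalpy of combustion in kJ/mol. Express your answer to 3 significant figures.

ΔH = -5230 kJ/mol

ΔT = 44.87 − 24.00 = 20.87 °C
q_cal = C_cal × ΔT = 6.24 × 20.87 = 130.2288 kJ
n = 3.19 / 128.17 = 0.02489 mol
q_rxn = −q_cal = -130.2288 kJ
ΔH = -130.2288 / 0.02489 = -5232 kJ/mol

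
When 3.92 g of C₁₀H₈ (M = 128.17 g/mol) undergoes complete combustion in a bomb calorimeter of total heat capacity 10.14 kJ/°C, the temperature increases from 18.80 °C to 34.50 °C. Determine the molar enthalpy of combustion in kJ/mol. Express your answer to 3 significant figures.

ΔH = -5210 kJ/mol

ΔT = 34.50 − 18.80 = 15.70 °C
q_cal = C_cal × ΔT = 10.14 × 15.70 = 159.198 kJ
n = 3.92 / 128.17 = 0.03058 mol
q_rxn = −q_cal = -159.198 kJ
ΔH = -159.198 / 0.03058 = -5206 kJ/mol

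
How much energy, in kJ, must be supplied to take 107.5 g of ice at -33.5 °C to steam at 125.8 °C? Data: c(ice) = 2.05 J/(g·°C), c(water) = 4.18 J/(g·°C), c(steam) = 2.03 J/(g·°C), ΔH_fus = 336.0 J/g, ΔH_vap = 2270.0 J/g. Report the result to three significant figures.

q = 338 kJ

q1 (heat ice -33.5→0.0 °C): 107.5 × 2.05 × 33.5 = 7383 J
q2 (melt at 0 °C): 107.5 × 336.0 = 36120 J
q3 (heat water 0.0→100.0 °C): 107.5 × 4.18 × 100.0 = 44935 J
q4 (vaporize at 100 °C): 107.5 × 2270.0 = 244025 J
q5 (heat steam 100.0→125.8 °C): 107.5 × 2.03 × 25.8 = 5630 J
Total: 7383 + 36120 + 44935 + 244025 + 5630 = 338093 J = 338 kJ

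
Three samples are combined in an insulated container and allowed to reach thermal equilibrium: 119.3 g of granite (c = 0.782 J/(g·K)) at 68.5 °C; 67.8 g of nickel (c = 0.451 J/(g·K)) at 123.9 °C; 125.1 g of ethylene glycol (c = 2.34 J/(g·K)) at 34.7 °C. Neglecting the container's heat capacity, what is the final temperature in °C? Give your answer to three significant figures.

Σ mᵢcᵢ(T − Tᵢ) = 0  ⇒  T = Σ mᵢcᵢTᵢ / Σ mᵢcᵢ
Σ mᵢcᵢ = 119.3×0.782 + 67.8×0.451 + 125.1×2.34 = 416.6044
Σ mᵢcᵢTᵢ = 93.2926×68.5 + 30.5778×123.9 + 292.734×34.7 = 20337
T = 20337 / 416.6044 = 48.82 °C

T_f = 48.8 °C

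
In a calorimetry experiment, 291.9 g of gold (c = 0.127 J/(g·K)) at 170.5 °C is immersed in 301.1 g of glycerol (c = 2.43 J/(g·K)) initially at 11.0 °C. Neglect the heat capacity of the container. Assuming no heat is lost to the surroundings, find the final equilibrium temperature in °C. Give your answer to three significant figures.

T_f = 18.7 °C

Heat lost by gold = heat gained by glycerol.
(291.9)(0.127)(170.5 − T) = (301.1)(2.43)(T − 11.0)
37.0713 (170.5 − T) = 731.673 (T − 11.0)
6320.7 − 37.0713 T = 731.673 T − 8048.4
14369.1 = 768.7443 T
T = 18.69 °C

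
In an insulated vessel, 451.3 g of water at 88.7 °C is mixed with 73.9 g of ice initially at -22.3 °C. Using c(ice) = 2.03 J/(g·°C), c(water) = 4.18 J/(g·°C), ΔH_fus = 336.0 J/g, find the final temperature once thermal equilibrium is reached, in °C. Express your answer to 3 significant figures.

Heat to bring ice to 0 °C and melt it: q₁ = 73.9×2.03×22.3 + 73.9×336.0 = 28176 J
Heat the water can supply cooling to 0 °C: 451.3×4.18×88.7 = 167327 J > q₁, so all ice melts.
Energy balance: 451.3×4.18×(88.7 − T) = 28176 + 73.9×4.18×(T − 0)
1886.434(88.7 − T) = 28176 + 308.902 T
167327 − 28176 = 2195.336 T
T = 139151 / 2195.336 = 63.38 °C

T_f = 63.4 °C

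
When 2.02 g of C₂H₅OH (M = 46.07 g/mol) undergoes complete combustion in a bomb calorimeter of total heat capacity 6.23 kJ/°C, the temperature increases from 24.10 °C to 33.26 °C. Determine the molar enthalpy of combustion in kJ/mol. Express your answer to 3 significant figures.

ΔH = -1300 kJ/mol

ΔT = 33.26 − 24.10 = 9.16 °C
q_cal = C_cal × ΔT = 6.23 × 9.16 = 57.0668 kJ
n = 2.02 / 46.07 = 0.04385 mol
q_rxn = −q_cal = -57.0668 kJ
ΔH = -57.0668 / 0.04385 = -1301 kJ/mol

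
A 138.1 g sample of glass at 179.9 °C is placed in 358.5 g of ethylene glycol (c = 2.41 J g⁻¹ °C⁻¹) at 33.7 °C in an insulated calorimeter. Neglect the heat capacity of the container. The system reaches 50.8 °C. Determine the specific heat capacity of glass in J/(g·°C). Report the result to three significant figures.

c = 0.829 J/(g·°C)

q_gained = (358.5 × 2.41) × (50.8 − 33.7) = 14774 J
q_lost = 138.1 × c × (179.9 − 50.8) = 17828.71 c
Set equal: c = 14774 / 17828.71 = 0.829 J/(g·°C)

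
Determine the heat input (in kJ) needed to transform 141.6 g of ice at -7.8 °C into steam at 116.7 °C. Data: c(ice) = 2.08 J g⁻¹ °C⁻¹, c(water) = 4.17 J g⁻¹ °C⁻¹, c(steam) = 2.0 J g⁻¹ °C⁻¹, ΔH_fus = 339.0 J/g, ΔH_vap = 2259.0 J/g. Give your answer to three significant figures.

q1 (heat ice -7.8→0.0 °C): 141.6 × 2.08 × 7.8 = 2297 J
q2 (melt at 0 °C): 141.6 × 339.0 = 48002 J
q3 (heat water 0.0→100.0 °C): 141.6 × 4.17 × 100.0 = 59047 J
q4 (vaporize at 100 °C): 141.6 × 2259.0 = 319874 J
q5 (heat steam 100.0→116.7 °C): 141.6 × 2.0 × 16.7 = 4729 J
Total: 2297 + 48002 + 59047 + 319874 + 4729 = 433949 J = 434 kJ

q = 434 kJ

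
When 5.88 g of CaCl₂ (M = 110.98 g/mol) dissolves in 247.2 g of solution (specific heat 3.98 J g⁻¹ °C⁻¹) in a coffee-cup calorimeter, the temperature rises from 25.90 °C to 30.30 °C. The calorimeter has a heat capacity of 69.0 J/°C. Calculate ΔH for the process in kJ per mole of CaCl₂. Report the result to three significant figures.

ΔH = -87.4 kJ/mol

|ΔT| = |30.30 − 25.90| = 4.40 °C
|q_surr| = (247.2 × 3.98 + 69.0) × 4.40 = 1052.856 × 4.40 = 4633 J
n(CaCl₂) = 5.88 / 110.98 = 0.05298 mol
Temperature rose, so q_rxn = −|q_surr| = -4.633 kJ
ΔH = q_rxn / n = -87.448 kJ/mol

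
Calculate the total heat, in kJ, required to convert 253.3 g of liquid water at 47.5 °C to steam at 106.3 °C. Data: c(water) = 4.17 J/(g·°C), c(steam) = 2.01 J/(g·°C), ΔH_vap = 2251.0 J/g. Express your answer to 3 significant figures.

q = 629 kJ

q1 (heat water 47.5→100.0 °C): 253.3 × 4.17 × 52.5 = 55454 J
q2 (vaporize at 100 °C): 253.3 × 2251.0 = 570178 J
q3 (heat steam 100.0→106.3 °C): 253.3 × 2.01 × 6.3 = 3208 J
Total: 55454 + 570178 + 3208 = 628840 J = 629 kJ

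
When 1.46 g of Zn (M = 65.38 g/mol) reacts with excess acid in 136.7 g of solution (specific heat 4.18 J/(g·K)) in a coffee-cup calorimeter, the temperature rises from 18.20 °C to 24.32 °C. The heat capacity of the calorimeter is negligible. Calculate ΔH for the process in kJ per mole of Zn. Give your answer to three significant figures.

|ΔT| = |24.32 − 18.20| = 6.12 °C
|q_surr| = (136.7 × 4.18) × 6.12 = 571.406 × 6.12 = 3497 J
n(Zn) = 1.46 / 65.38 = 0.02233 mol
Temperature rose, so q_rxn = −|q_surr| = -3.497 kJ
ΔH = q_rxn / n = -156.6 kJ/mol

ΔH = -157 kJ/mol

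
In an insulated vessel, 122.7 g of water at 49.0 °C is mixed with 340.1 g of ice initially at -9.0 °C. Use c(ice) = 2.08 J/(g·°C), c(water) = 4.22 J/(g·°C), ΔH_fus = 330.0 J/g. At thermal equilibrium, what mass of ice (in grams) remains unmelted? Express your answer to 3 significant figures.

m_ice remaining = 283 g

Heat to warm all ice to 0 °C: 340.1×2.08×9.0 = 6366.7 J
Heat released by water cooling to 0 °C: 122.7×4.22×49.0 = 25372 J
25372 J < 6366.7 + 340.1×330.0 = 118599.7 J, so not all ice melts; final T = 0 °C.
Heat left for melting: 25372 − 6366.7 = 19005.3 J
Mass melted = 19005.3 / 330.0 = 57.59 g
Ice remaining = 340.1 − 57.59 = 282.51 g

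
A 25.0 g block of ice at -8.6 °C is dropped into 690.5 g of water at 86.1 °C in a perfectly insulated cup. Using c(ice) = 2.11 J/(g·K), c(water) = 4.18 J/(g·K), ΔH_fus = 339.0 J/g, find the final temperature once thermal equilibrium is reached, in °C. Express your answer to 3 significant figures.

Heat to bring ice to 0 °C and melt it: q₁ = 25.0×2.11×8.6 + 25.0×339.0 = 8928.7 J
Heat the water can supply cooling to 0 °C: 690.5×4.18×86.1 = 248510 J > q₁, so all ice melts.
Energy balance: 690.5×4.18×(86.1 − T) = 8928.7 + 25.0×4.18×(T − 0)
2886.29(86.1 − T) = 8928.7 + 104.5 T
248510 − 8928.7 = 2990.79 T
T = 239581.3 / 2990.79 = 80.11 °C

T_f = 80.1 °C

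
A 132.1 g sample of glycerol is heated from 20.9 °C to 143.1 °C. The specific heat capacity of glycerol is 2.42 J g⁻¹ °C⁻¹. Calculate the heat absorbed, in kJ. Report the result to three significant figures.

q = 39.1 kJ

q = m c ΔT = 132.1 × 2.42 × (143.1 − 20.9)
q = 132.1 × 2.42 × 122.2 = 39070 J = 39.1 kJ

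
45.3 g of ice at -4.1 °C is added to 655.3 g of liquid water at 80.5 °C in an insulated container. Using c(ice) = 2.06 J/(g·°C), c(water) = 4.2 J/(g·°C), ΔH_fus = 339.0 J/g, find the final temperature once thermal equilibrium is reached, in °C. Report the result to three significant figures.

T_f = 69.9 °C

Heat to bring ice to 0 °C and melt it: q₁ = 45.3×2.06×4.1 + 45.3×339.0 = 15739 J
Heat the water can supply cooling to 0 °C: 655.3×4.2×80.5 = 221557 J > q₁, so all ice melts.
Energy balance: 655.3×4.2×(80.5 − T) = 15739 + 45.3×4.2×(T − 0)
2752.26(80.5 − T) = 15739 + 190.26 T
221557 − 15739 = 2942.52 T
T = 205818 / 2942.52 = 69.946 °C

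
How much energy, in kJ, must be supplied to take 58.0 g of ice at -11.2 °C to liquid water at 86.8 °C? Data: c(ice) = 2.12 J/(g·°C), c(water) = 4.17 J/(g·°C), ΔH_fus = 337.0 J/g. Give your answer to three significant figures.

q = 41.9 kJ

q1 (heat ice -11.2→0.0 °C): 58.0 × 2.12 × 11.2 = 1377 J
q2 (melt at 0 °C): 58.0 × 337.0 = 19546 J
q3 (heat water 0.0→86.8 °C): 58.0 × 4.17 × 86.8 = 20993 J
Total: 1377 + 19546 + 20993 = 41916 J = 41.9 kJ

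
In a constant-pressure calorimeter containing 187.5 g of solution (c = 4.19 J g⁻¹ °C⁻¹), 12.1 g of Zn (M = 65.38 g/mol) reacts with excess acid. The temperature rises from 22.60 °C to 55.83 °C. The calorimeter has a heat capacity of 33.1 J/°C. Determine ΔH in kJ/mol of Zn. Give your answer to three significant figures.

ΔH = -147 kJ/mol

|ΔT| = |55.83 − 22.60| = 33.23 °C
|q_surr| = (187.5 × 4.19 + 33.1) × 33.23 = 818.725 × 33.23 = 27210 J
n(Zn) = 12.1 / 65.38 = 0.1851 mol
Temperature rose, so q_rxn = −|q_surr| = -27.21 kJ
ΔH = q_rxn / n = -147.0 kJ/mol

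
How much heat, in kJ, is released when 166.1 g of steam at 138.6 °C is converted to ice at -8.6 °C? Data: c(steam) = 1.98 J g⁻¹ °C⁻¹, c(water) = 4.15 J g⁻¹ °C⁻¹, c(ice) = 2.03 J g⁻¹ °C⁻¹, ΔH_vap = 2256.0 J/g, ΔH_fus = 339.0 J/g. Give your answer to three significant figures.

q = 516 kJ

q1 (cool steam 138.6→100 °C): 166.1 × 1.98 × 38.6 = 12695 J
q2 (condense at 100 °C): 166.1 × 2256.0 = 374722 J
q3 (cool water 100→0 °C): 166.1 × 4.15 × 100.0 = 68932 J
q4 (freeze at 0 °C): 166.1 × 339.0 = 56308 J
q5 (cool ice 0→-8.6 °C): 166.1 × 2.03 × 8.6 = 2900 J
Total: 12695 + 374722 + 68932 + 56308 + 2900 = 515557 J = 516 kJ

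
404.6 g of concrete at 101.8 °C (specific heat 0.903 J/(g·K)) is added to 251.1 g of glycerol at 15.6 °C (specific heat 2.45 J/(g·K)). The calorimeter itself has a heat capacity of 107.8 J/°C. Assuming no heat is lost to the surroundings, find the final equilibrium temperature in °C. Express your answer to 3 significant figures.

T_f = 44.5 °C

Heat lost by concrete = heat gained by glycerol + calorimeter.
(404.6)(0.903)(101.8 − T) = [(251.1)(2.45) + 107.8](T − 15.6)
365.3538 (101.8 − T) = 722.995 (T − 15.6)
37193 − 365.3538 T = 722.995 T − 11279
48472 = 1088.3488 T
T = 44.54 °C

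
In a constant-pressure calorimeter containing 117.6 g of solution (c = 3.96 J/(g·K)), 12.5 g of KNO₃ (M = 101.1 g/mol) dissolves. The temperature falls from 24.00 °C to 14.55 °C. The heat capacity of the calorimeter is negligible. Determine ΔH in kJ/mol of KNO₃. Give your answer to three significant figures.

|ΔT| = |14.55 − 24.00| = 9.45 °C
|q_surr| = (117.6 × 3.96) × 9.45 = 465.696 × 9.45 = 4401 J
n(KNO₃) = 12.5 / 101.1 = 0.1236 mol
Temperature fell, so q_rxn = +|q_surr| = 4.401 kJ
ΔH = q_rxn / n = 35.61 kJ/mol

ΔH = 35.6 kJ/mol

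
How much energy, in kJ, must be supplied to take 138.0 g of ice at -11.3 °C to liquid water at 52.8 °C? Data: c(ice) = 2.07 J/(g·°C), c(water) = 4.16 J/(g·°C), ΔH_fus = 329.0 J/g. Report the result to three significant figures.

q1 (heat ice -11.3→0.0 °C): 138.0 × 2.07 × 11.3 = 3228 J
q2 (melt at 0 °C): 138.0 × 329.0 = 45402 J
q3 (heat water 0.0→52.8 °C): 138.0 × 4.16 × 52.8 = 30311 J
Total: 3228 + 45402 + 30311 = 78941 J = 78.9 kJ

q = 78.9 kJ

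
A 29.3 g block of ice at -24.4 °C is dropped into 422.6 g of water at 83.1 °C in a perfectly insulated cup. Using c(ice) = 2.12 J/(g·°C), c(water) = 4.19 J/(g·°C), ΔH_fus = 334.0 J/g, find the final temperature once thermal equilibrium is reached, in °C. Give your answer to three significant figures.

T_f = 71.7 °C

Heat to bring ice to 0 °C and melt it: q₁ = 29.3×2.12×24.4 + 29.3×334.0 = 11302 J
Heat the water can supply cooling to 0 °C: 422.6×4.19×83.1 = 147145 J > q₁, so all ice melts.
Energy balance: 422.6×4.19×(83.1 − T) = 11302 + 29.3×4.19×(T − 0)
1770.694(83.1 − T) = 11302 + 122.767 T
147145 − 11302 = 1893.461 T
T = 135843 / 1893.461 = 71.74 °C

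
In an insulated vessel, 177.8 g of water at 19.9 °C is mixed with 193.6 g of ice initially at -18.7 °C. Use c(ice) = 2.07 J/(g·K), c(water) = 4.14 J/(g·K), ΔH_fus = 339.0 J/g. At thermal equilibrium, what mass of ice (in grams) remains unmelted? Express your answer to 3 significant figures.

Heat to warm all ice to 0 °C: 193.6×2.07×18.7 = 7494.06 J
Heat released by water cooling to 0 °C: 177.8×4.14×19.9 = 14648.2 J
14648.2 J < 7494.06 + 193.6×339.0 = 73124.46 J, so not all ice melts; final T = 0 °C.
Heat left for melting: 14648.2 − 7494.06 = 7154.14 J
Mass melted = 7154.14 / 339.0 = 21.104 g
Ice remaining = 193.6 − 21.104 = 172.496 g

m_ice remaining = 172 g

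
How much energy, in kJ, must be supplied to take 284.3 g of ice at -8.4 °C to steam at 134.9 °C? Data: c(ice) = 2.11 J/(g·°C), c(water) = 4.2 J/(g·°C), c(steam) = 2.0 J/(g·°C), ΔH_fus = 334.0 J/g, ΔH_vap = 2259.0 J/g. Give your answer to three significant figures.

q1 (heat ice -8.4→0.0 °C): 284.3 × 2.11 × 8.4 = 5039 J
q2 (melt at 0 °C): 284.3 × 334.0 = 94956 J
q3 (heat water 0.0→100.0 °C): 284.3 × 4.2 × 100.0 = 119406 J
q4 (vaporize at 100 °C): 284.3 × 2259.0 = 642234 J
q5 (heat steam 100.0→134.9 °C): 284.3 × 2.0 × 34.9 = 19844 J
Total: 5039 + 94956 + 119406 + 642234 + 19844 = 881479 J = 881 kJ

q = 881 kJ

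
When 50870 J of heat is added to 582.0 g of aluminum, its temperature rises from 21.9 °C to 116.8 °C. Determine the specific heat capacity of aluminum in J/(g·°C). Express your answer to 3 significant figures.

c = q / (m ΔT) = 50870 / (582.0 × 94.9)
c = 50870 / 55231.8 = 0.921 J/(g·°C)

c = 0.921 J/(g·°C)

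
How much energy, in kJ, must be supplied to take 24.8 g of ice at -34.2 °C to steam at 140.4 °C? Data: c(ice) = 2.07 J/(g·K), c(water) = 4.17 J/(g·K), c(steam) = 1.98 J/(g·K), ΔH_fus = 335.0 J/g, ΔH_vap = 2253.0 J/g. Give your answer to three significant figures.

q1 (heat ice -34.2→0.0 °C): 24.8 × 2.07 × 34.2 = 1756 J
q2 (melt at 0 °C): 24.8 × 335.0 = 8308 J
q3 (heat water 0.0→100.0 °C): 24.8 × 4.17 × 100.0 = 10342 J
q4 (vaporize at 100 °C): 24.8 × 2253.0 = 55874 J
q5 (heat steam 100.0→140.4 °C): 24.8 × 1.98 × 40.4 = 1984 J
Total: 1756 + 8308 + 10342 + 55874 + 1984 = 78264 J = 78.3 kJ

q = 78.3 kJ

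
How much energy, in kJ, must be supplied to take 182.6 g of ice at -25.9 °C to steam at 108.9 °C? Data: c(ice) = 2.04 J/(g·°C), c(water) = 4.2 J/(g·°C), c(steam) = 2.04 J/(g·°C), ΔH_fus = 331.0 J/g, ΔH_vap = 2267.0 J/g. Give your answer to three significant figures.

q = 564 kJ

q1 (heat ice -25.9→0.0 °C): 182.6 × 2.04 × 25.9 = 9648 J
q2 (melt at 0 °C): 182.6 × 331.0 = 60441 J
q3 (heat water 0.0→100.0 °C): 182.6 × 4.2 × 100.0 = 76692 J
q4 (vaporize at 100 °C): 182.6 × 2267.0 = 413954 J
q5 (heat steam 100.0→108.9 °C): 182.6 × 2.04 × 8.9 = 3315 J
Total: 9648 + 60441 + 76692 + 413954 + 3315 = 564050 J = 564 kJ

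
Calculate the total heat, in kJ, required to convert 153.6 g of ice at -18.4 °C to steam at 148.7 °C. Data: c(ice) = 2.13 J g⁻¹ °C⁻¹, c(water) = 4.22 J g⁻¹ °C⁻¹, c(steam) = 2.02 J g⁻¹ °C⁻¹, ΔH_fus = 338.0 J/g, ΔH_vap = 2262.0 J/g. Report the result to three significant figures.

q = 485 kJ

q1 (heat ice -18.4→0.0 °C): 153.6 × 2.13 × 18.4 = 6020 J
q2 (melt at 0 °C): 153.6 × 338.0 = 51917 J
q3 (heat water 0.0→100.0 °C): 153.6 × 4.22 × 100.0 = 64819 J
q4 (vaporize at 100 °C): 153.6 × 2262.0 = 347443 J
q5 (heat steam 100.0→148.7 °C): 153.6 × 2.02 × 48.7 = 15110 J
Total: 6020 + 51917 + 64819 + 347443 + 15110 = 485309 J = 485 kJ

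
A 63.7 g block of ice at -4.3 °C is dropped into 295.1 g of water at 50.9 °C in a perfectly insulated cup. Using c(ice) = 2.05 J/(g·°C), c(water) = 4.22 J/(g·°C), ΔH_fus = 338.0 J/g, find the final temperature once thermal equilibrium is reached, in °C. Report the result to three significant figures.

T_f = 27.3 °C

Heat to bring ice to 0 °C and melt it: q₁ = 63.7×2.05×4.3 + 63.7×338.0 = 22092 J
Heat the water can supply cooling to 0 °C: 295.1×4.22×50.9 = 63386.9 J > q₁, so all ice melts.
Energy balance: 295.1×4.22×(50.9 − T) = 22092 + 63.7×4.22×(T − 0)
1245.322(50.9 − T) = 22092 + 268.814 T
63386.9 − 22092 = 1514.136 T
T = 41294.9 / 1514.136 = 27.27 °C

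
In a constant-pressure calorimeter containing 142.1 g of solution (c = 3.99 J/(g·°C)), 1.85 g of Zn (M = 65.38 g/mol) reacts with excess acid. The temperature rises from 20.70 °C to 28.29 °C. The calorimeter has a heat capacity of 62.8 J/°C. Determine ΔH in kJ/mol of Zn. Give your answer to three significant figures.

ΔH = -169 kJ/mol

|ΔT| = |28.29 − 20.70| = 7.59 °C
|q_surr| = (142.1 × 3.99 + 62.8) × 7.59 = 629.779 × 7.59 = 4780 J
n(Zn) = 1.85 / 65.38 = 0.02830 mol
Temperature rose, so q_rxn = −|q_surr| = -4.780 kJ
ΔH = q_rxn / n = -168.9 kJ/mol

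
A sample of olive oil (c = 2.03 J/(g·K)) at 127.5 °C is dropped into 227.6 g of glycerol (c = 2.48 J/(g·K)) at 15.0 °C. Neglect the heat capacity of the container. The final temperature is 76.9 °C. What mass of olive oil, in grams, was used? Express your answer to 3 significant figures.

m = 340 g

q_gained = (227.6 × 2.48) × (76.9 − 15.0) = 34940 J
q_lost = m × 2.03 × (127.5 − 76.9) = 102.718 m
m = 34940 / 102.718 = 340 g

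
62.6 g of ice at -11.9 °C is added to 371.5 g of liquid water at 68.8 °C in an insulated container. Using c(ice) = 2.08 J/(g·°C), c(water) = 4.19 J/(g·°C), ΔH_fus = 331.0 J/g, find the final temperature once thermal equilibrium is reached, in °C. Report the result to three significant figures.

T_f = 46.6 °C

Heat to bring ice to 0 °C and melt it: q₁ = 62.6×2.08×11.9 + 62.6×331.0 = 22270 J
Heat the water can supply cooling to 0 °C: 371.5×4.19×68.8 = 107093 J > q₁, so all ice melts.
Energy balance: 371.5×4.19×(68.8 − T) = 22270 + 62.6×4.19×(T − 0)
1556.585(68.8 − T) = 22270 + 262.294 T
107093 − 22270 = 1818.879 T
T = 84823 / 1818.879 = 46.63 °C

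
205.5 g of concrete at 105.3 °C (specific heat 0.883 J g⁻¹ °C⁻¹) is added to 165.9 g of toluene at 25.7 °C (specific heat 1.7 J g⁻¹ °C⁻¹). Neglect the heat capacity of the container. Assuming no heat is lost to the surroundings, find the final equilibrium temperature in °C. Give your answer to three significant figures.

Heat lost by concrete = heat gained by toluene.
(205.5)(0.883)(105.3 − T) = (165.9)(1.7)(T − 25.7)
181.4565 (105.3 − T) = 282.03 (T − 25.7)
19107 − 181.4565 T = 282.03 T − 7248.2
26355.2 = 463.4865 T
T = 56.86 °C

T_f = 56.9 °C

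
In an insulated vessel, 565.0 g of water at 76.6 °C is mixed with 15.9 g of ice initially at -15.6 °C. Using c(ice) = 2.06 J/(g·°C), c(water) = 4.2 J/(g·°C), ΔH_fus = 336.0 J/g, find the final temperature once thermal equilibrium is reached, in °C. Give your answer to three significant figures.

Heat to bring ice to 0 °C and melt it: q₁ = 15.9×2.06×15.6 + 15.9×336.0 = 5853.4 J
Heat the water can supply cooling to 0 °C: 565.0×4.2×76.6 = 181772 J > q₁, so all ice melts.
Energy balance: 565.0×4.2×(76.6 − T) = 5853.4 + 15.9×4.2×(T − 0)
2373(76.6 − T) = 5853.4 + 66.78 T
181772 − 5853.4 = 2439.78 T
T = 175918.6 / 2439.78 = 72.10 °C

T_f = 72.1 °C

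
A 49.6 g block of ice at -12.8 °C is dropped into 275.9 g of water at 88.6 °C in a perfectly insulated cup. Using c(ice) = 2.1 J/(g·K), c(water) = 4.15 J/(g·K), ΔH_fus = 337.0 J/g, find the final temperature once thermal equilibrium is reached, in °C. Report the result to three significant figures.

Heat to bring ice to 0 °C and melt it: q₁ = 49.6×2.1×12.8 + 49.6×337.0 = 18048 J
Heat the water can supply cooling to 0 °C: 275.9×4.15×88.6 = 101446 J > q₁, so all ice melts.
Energy balance: 275.9×4.15×(88.6 − T) = 18048 + 49.6×4.15×(T − 0)
1144.985(88.6 − T) = 18048 + 205.84 T
101446 − 18048 = 1350.825 T
T = 83398 / 1350.825 = 61.74 °C

T_f = 61.7 °C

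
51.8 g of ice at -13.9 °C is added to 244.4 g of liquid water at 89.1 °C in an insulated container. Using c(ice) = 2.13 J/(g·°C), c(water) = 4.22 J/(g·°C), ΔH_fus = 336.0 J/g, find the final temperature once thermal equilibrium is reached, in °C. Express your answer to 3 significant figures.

Heat to bring ice to 0 °C and melt it: q₁ = 51.8×2.13×13.9 + 51.8×336.0 = 18938 J
Heat the water can supply cooling to 0 °C: 244.4×4.22×89.1 = 91894.9 J > q₁, so all ice melts.
Energy balance: 244.4×4.22×(89.1 − T) = 18938 + 51.8×4.22×(T − 0)
1031.368(89.1 − T) = 18938 + 218.596 T
91894.9 − 18938 = 1249.964 T
T = 72956.9 / 1249.964 = 58.37 °C

T_f = 58.4 °C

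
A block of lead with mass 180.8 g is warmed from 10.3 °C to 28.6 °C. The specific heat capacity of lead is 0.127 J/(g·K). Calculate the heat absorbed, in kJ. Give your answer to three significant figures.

q = 0.420 kJ

q = m c ΔT = 180.8 × 0.127 × (28.6 − 10.3)
q = 180.8 × 0.127 × 18.3 = 420.2 J = 0.420 kJ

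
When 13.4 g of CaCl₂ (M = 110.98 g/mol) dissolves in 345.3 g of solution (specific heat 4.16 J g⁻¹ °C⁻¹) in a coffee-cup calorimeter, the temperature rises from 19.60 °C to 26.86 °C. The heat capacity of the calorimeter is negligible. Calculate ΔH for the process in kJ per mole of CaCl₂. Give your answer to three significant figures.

|ΔT| = |26.86 − 19.60| = 7.26 °C
|q_surr| = (345.3 × 4.16) × 7.26 = 1436.448 × 7.26 = 10430 J
n(CaCl₂) = 13.4 / 110.98 = 0.1207 mol
Temperature rose, so q_rxn = −|q_surr| = -10.43 kJ
ΔH = q_rxn / n = -86.41 kJ/mol

ΔH = -86.4 kJ/mol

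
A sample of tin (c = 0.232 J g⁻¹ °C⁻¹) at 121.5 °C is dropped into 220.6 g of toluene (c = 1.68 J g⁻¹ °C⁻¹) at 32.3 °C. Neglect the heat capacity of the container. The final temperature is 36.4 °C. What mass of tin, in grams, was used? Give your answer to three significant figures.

m = 77.0 g

q_gained = (220.6 × 1.68) × (36.4 − 32.3) = 1519.5 J
q_lost = m × 0.232 × (121.5 − 36.4) = 19.7432 m
m = 1519.5 / 19.7432 = 77.0 g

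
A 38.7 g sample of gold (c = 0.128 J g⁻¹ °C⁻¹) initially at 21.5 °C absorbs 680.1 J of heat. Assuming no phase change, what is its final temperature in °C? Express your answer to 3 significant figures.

ΔT = q / (m c) = 680.1 / (38.7 × 0.128) = 137.3 °C
T_f = 21.5 + 137.3 = 158.8 °C

T_f = 159 °C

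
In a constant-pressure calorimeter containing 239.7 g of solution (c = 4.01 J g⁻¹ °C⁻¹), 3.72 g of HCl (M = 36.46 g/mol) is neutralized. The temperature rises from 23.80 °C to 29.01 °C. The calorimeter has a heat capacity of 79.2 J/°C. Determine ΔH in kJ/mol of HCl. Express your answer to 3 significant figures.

|ΔT| = |29.01 − 23.80| = 5.21 °C
|q_surr| = (239.7 × 4.01 + 79.2) × 5.21 = 1040.397 × 5.21 = 5420 J
n(HCl) = 3.72 / 36.46 = 0.1020 mol
Temperature rose, so q_rxn = −|q_surr| = -5.420 kJ
ΔH = q_rxn / n = -53.14 kJ/mol

ΔH = -53.1 kJ/mol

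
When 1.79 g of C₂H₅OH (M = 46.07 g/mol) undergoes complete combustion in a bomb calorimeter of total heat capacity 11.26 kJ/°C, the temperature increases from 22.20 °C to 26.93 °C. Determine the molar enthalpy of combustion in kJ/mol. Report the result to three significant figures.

ΔH = -1370 kJ/mol

ΔT = 26.93 − 22.20 = 4.73 °C
q_cal = C_cal × ΔT = 11.26 × 4.73 = 53.2598 kJ
n = 1.79 / 46.07 = 0.03885 mol
q_rxn = −q_cal = -53.2598 kJ
ΔH = -53.2598 / 0.03885 = -1371 kJ/mol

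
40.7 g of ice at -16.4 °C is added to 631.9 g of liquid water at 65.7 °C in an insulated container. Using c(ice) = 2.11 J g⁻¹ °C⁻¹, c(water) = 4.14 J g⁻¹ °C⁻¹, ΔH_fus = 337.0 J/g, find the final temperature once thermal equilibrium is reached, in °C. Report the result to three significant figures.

Heat to bring ice to 0 °C and melt it: q₁ = 40.7×2.11×16.4 + 40.7×337.0 = 15124 J
Heat the water can supply cooling to 0 °C: 631.9×4.14×65.7 = 171876 J > q₁, so all ice melts.
Energy balance: 631.9×4.14×(65.7 − T) = 15124 + 40.7×4.14×(T − 0)
2616.066(65.7 − T) = 15124 + 168.498 T
171876 − 15124 = 2784.564 T
T = 156752 / 2784.564 = 56.29 °C

T_f = 56.3 °C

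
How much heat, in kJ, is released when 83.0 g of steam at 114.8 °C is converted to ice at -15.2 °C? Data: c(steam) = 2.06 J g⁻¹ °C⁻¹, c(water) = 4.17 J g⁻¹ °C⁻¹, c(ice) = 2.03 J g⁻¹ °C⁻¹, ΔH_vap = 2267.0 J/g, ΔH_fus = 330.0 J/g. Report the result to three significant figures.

q = 255 kJ

q1 (cool steam 114.8→100 °C): 83.0 × 2.06 × 14.8 = 2531 J
q2 (condense at 100 °C): 83.0 × 2267.0 = 188161 J
q3 (cool water 100→0 °C): 83.0 × 4.17 × 100.0 = 34611 J
q4 (freeze at 0 °C): 83.0 × 330.0 = 27390 J
q5 (cool ice 0→-15.2 °C): 83.0 × 2.03 × 15.2 = 2561 J
Total: 2531 + 188161 + 34611 + 27390 + 2561 = 255254 J = 255 kJ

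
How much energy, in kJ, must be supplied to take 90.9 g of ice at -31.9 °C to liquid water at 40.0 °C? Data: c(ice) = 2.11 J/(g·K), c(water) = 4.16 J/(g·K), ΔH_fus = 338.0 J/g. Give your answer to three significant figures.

q = 52.0 kJ

q1 (heat ice -31.9→0.0 °C): 90.9 × 2.11 × 31.9 = 6118 J
q2 (melt at 0 °C): 90.9 × 338.0 = 30724 J
q3 (heat water 0.0→40.0 °C): 90.9 × 4.16 × 40.0 = 15126 J
Total: 6118 + 30724 + 15126 = 51968 J = 52.0 kJ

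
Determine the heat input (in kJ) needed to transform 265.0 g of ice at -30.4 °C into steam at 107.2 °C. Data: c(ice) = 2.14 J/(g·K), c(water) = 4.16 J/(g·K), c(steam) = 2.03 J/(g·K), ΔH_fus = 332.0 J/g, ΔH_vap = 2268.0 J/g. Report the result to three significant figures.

q = 820 kJ

q1 (heat ice -30.4→0.0 °C): 265.0 × 2.14 × 30.4 = 17240 J
q2 (melt at 0 °C): 265.0 × 332.0 = 87980 J
q3 (heat water 0.0→100.0 °C): 265.0 × 4.16 × 100.0 = 110240 J
q4 (vaporize at 100 °C): 265.0 × 2268.0 = 601020 J
q5 (heat steam 100.0→107.2 °C): 265.0 × 2.03 × 7.2 = 3873 J
Total: 17240 + 87980 + 110240 + 601020 + 3873 = 820353 J = 820 kJ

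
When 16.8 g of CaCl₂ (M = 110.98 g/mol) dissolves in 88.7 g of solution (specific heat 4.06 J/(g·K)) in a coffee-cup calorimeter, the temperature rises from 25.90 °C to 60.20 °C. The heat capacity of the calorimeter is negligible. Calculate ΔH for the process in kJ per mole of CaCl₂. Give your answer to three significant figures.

ΔH = -81.6 kJ/mol

|ΔT| = |60.20 − 25.90| = 34.30 °C
|q_surr| = (88.7 × 4.06) × 34.30 = 360.122 × 34.30 = 12350 J
n(CaCl₂) = 16.8 / 110.98 = 0.1514 mol
Temperature rose, so q_rxn = −|q_surr| = -12.35 kJ
ΔH = q_rxn / n = -81.57 kJ/mol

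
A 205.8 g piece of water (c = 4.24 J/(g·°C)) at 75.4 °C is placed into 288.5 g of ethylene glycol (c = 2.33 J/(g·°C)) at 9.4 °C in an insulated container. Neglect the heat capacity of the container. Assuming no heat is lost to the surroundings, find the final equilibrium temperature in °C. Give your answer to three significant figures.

T_f = 46.7 °C

Heat lost by water = heat gained by ethylene glycol.
(205.8)(4.24)(75.4 − T) = (288.5)(2.33)(T − 9.4)
872.592 (75.4 − T) = 672.205 (T − 9.4)
65793 − 872.592 T = 672.205 T − 6318.7
72111.7 = 1544.797 T
T = 46.68 °C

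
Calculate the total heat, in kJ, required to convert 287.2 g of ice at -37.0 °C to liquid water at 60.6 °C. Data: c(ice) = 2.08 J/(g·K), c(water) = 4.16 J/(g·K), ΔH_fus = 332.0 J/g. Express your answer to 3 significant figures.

q = 190 kJ

q1 (heat ice -37.0→0.0 °C): 287.2 × 2.08 × 37.0 = 22103 J
q2 (melt at 0 °C): 287.2 × 332.0 = 95350 J
q3 (heat water 0.0→60.6 °C): 287.2 × 4.16 × 60.6 = 72402 J
Total: 22103 + 95350 + 72402 = 189855 J = 190 kJ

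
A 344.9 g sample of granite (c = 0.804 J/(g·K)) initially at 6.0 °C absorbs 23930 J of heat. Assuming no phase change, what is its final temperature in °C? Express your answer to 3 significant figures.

T_f = 92.3 °C

ΔT = q / (m c) = 23930 / (344.9 × 0.804) = 86.30 °C
T_f = 6.0 + 86.30 = 92.30 °C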